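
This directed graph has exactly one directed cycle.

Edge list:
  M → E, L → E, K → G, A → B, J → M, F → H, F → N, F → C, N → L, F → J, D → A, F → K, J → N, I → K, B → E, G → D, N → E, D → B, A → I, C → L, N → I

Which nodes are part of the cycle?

A, D, G, I, K

DFS with gray/black marking from K:
K gray
  G gray
    D gray
      A gray
        I gray
          I→K: K is gray → back edge
Back edge closes the cycle K → G → D → A → I → K; its vertices are {A, D, G, I, K}.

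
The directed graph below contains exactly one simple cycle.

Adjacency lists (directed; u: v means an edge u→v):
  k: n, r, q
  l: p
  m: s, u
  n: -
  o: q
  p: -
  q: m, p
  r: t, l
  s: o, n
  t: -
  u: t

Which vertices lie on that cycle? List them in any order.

DFS with gray/black marking from q:
q gray
  m gray
    s gray
      o gray
        o→q: q is gray → back edge
Back edge closes the cycle q → m → s → o → q; its vertices are {m, o, q, s}.

m, o, q, s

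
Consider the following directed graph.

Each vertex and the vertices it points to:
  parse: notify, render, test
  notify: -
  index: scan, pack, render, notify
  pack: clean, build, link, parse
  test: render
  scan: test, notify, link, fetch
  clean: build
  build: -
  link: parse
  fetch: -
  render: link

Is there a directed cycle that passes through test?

test is on a cycle iff test can reach itself via ≥1 edge.
test → render → link → parse → test — yes.

Yes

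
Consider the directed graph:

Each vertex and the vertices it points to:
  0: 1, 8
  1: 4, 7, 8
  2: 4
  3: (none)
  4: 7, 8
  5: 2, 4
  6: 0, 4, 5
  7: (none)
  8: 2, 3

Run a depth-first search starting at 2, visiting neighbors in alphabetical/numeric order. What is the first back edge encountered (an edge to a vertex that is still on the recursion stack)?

8→2

DFS from 2 (visiting neighbors in alphabetical/numeric order); mark gray on enter, black on exit:
2 gray
  4 gray
    7 gray
    7 black
    8 gray
      8→2: 2 is gray → back edge
First back edge: 8 → 2.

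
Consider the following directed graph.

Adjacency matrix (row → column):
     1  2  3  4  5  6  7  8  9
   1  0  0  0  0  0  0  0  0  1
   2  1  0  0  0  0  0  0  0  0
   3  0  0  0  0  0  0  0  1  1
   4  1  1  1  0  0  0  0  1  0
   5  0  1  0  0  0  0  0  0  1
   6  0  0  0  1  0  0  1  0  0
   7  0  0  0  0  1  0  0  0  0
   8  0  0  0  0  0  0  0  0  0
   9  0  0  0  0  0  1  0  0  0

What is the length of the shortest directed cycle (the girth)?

For each vertex v, BFS finds the shortest path from v back to v.
The shortest such closed walk is 6 → 4 → 3 → 9 → 6, length 4.

4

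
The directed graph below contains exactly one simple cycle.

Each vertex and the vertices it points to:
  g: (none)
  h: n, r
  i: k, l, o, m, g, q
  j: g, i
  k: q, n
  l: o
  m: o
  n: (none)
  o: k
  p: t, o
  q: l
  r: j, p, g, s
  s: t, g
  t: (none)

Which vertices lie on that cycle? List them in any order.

k, l, o, q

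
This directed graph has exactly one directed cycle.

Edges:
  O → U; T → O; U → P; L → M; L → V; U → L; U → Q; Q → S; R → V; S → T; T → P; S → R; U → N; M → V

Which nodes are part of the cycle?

O, Q, S, T, U

DFS with gray/black marking from O:
O gray
  U gray
    N gray
    N black
    L gray
      M gray
        V gray
        V black
      M black
      L→V: V black — skip
    L black
    Q gray
      S gray
        R gray
          R→V: V black — skip
        R black
        T gray
          P gray
          P black
          T→O: O is gray → back edge
Back edge closes the cycle O → U → Q → S → T → O; its vertices are {O, Q, S, T, U}.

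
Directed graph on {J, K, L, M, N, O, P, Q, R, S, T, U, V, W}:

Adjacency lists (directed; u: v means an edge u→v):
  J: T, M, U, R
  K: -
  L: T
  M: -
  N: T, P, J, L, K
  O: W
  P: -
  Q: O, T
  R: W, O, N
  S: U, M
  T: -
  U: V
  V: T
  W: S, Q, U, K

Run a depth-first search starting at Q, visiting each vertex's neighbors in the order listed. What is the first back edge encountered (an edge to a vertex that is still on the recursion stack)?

DFS from Q (visiting each vertex's neighbors in the order listed); mark gray on enter, black on exit:
Q gray
  O gray
    W gray
      S gray
        U gray
          V gray
            T gray
            T black
          V black
        U black
        M gray
        M black
      S black
      W→Q: Q is gray → back edge
First back edge: W → Q.

W→Q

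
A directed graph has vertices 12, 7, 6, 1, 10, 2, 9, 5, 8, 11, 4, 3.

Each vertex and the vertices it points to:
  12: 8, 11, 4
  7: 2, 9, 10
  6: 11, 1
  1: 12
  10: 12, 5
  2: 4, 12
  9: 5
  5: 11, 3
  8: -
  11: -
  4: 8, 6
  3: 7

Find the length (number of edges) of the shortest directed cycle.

For each vertex v, BFS finds the shortest path from v back to v.
The shortest such closed walk is 3 → 7 → 9 → 5 → 3, length 4.

4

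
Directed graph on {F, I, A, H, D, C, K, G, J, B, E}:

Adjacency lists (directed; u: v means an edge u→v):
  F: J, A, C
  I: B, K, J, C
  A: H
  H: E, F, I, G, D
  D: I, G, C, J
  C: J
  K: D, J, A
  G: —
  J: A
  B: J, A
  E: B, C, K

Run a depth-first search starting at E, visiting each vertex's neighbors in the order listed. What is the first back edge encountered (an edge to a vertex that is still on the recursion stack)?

H→E

DFS from E (visiting each vertex's neighbors in the order listed); mark gray on enter, black on exit:
E gray
  B gray
    J gray
      A gray
        H gray
          H→E: E is gray → back edge
First back edge: H → E.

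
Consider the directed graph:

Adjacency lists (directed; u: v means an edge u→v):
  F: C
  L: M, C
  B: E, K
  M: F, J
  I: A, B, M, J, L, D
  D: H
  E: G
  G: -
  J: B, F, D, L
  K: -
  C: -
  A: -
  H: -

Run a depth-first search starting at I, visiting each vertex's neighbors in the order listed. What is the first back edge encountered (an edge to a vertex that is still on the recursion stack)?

DFS from I (visiting each vertex's neighbors in the order listed); mark gray on enter, black on exit:
I gray
  A gray
  A black
  B gray
    E gray
      G gray
      G black
    E black
    K gray
    K black
  B black
  M gray
    F gray
      C gray
      C black
    F black
    J gray
      J→B: B black — skip
      J→F: F black — skip
      D gray
        H gray
        H black
      D black
      L gray
        L→M: M is gray → back edge
First back edge: L → M.

L->M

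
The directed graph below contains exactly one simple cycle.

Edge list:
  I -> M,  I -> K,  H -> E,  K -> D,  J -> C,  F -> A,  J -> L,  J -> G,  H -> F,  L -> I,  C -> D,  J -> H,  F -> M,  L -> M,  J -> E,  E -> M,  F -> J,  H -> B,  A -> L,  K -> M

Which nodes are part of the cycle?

DFS with gray/black marking from H:
H gray
  F gray
    J gray
      C gray
        D gray
        D black
      C black
      J→H: H is gray → back edge
Back edge closes the cycle H → F → J → H; its vertices are {F, H, J}.

F, H, J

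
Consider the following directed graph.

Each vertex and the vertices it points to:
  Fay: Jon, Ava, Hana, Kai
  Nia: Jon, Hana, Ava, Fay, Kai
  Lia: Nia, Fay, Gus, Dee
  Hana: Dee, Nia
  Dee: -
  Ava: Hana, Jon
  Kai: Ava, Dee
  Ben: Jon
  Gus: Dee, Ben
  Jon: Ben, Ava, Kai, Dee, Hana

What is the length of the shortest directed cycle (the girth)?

For each vertex v, BFS finds the shortest path from v back to v.
The shortest such closed walk is Nia → Hana → Nia, length 2.

2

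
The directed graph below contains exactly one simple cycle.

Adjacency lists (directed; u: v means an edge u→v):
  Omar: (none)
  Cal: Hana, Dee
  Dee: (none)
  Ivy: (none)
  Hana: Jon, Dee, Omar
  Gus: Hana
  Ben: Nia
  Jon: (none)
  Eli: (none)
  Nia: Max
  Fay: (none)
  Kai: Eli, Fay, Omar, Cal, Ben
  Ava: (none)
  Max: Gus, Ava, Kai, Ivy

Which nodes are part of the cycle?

Ben, Kai, Max, Nia

DFS with gray/black marking from Max:
Max gray
  Gus gray
    Hana gray
      Jon gray
      Jon black
      Dee gray
      Dee black
      Omar gray
      Omar black
    Hana black
  Gus black
  Ava gray
  Ava black
  Kai gray
    Eli gray
    Eli black
    Fay gray
    Fay black
    Kai→Omar: Omar black — skip
    Cal gray
      Cal→Hana: Hana black — skip
      Cal→Dee: Dee black — skip
    Cal black
    Ben gray
      Nia gray
        Nia→Max: Max is gray → back edge
Back edge closes the cycle Max → Kai → Ben → Nia → Max; its vertices are {Ben, Kai, Max, Nia}.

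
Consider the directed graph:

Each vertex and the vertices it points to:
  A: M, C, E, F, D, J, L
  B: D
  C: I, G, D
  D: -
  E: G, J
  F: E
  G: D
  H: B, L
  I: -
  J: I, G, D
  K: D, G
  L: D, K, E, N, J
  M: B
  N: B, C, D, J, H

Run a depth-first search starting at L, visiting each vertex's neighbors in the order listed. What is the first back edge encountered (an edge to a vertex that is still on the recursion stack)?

H→L

DFS from L (visiting each vertex's neighbors in the order listed); mark gray on enter, black on exit:
L gray
  D gray
  D black
  K gray
    K→D: D black — skip
    G gray
      G→D: D black — skip
    G black
  K black
  E gray
    E→G: G black — skip
    J gray
      I gray
      I black
      J→G: G black — skip
      J→D: D black — skip
    J black
  E black
  N gray
    B gray
      B→D: D black — skip
    B black
    C gray
      C→I: I black — skip
      C→G: G black — skip
      C→D: D black — skip
    C black
    N→D: D black — skip
    N→J: J black — skip
    H gray
      H→B: B black — skip
      H→L: L is gray → back edge
First back edge: H → L.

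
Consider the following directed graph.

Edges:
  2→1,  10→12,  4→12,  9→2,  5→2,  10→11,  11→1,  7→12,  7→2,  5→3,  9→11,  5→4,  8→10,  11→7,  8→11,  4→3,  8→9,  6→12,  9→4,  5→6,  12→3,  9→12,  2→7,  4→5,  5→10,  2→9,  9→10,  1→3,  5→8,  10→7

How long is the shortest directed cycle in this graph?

For each vertex v, BFS finds the shortest path from v back to v.
The shortest such closed walk is 5 → 4 → 5, length 2.

2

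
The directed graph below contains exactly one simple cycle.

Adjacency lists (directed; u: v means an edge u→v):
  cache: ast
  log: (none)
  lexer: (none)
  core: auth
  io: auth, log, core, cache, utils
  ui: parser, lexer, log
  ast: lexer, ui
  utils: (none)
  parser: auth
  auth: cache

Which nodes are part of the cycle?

ui, ast, auth, cache, parser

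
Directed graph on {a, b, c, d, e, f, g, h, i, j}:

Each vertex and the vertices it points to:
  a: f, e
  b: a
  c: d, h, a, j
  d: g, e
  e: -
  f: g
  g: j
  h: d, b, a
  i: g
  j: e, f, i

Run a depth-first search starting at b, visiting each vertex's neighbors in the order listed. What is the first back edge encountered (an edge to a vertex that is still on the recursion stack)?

DFS from b (visiting each vertex's neighbors in the order listed); mark gray on enter, black on exit:
b gray
  a gray
    f gray
      g gray
        j gray
          e gray
          e black
          j→f: f is gray → back edge
First back edge: j → f.

j→f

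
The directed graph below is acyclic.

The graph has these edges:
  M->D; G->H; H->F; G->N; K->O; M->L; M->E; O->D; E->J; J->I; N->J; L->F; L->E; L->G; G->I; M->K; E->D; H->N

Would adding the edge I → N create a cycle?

Yes

Adding I→N creates a cycle iff N can already reach I.
Path from N: N → J → I.
So N → … → I → N is a cycle.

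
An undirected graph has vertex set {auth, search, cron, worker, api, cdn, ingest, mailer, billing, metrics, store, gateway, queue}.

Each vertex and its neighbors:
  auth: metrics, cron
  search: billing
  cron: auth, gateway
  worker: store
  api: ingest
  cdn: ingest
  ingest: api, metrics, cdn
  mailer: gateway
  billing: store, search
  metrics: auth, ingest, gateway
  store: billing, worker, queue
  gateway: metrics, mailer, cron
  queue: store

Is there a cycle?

DFS, tracking each vertex's parent; an edge to a visited non-parent vertex closes a cycle.
Start from store:
visit store (parent –)
  visit billing (parent store)
    billing–store: parent, skip
    visit search (parent billing)
      search–billing: parent, skip
  visit worker (parent store)
    worker–store: parent, skip
  visit queue (parent store)
    queue–store: parent, skip
visit auth (parent –)
  visit metrics (parent auth)
    metrics–auth: parent, skip
    visit ingest (parent metrics)
      visit api (parent ingest)
        api–ingest: parent, skip
      ingest–metrics: parent, skip
      visit cdn (parent ingest)
        cdn–ingest: parent, skip
    visit gateway (parent metrics)
      gateway–metrics: parent, skip
      visit mailer (parent gateway)
        mailer–gateway: parent, skip
      visit cron (parent gateway)
        cron–auth: auth visited and ≠ parent → cycle
Cycle: auth – metrics – gateway – cron – auth.

Yes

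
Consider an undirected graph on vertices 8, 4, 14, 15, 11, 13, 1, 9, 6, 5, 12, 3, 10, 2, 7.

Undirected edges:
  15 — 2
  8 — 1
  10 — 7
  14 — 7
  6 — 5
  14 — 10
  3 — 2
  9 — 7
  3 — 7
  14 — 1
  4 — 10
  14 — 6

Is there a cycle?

Yes

DFS, tracking each vertex's parent; an edge to a visited non-parent vertex closes a cycle.
Start from 5:
visit 5 (parent –)
  visit 6 (parent 5)
    6–5: parent, skip
    visit 14 (parent 6)
      visit 7 (parent 14)
        7–14: parent, skip
        visit 3 (parent 7)
          visit 2 (parent 3)
            2–3: parent, skip
            visit 15 (parent 2)
              15–2: parent, skip
          3–7: parent, skip
        visit 10 (parent 7)
          10–7: parent, skip
          10–14: 14 visited and ≠ parent → cycle
Cycle: 14 – 7 – 10 – 14.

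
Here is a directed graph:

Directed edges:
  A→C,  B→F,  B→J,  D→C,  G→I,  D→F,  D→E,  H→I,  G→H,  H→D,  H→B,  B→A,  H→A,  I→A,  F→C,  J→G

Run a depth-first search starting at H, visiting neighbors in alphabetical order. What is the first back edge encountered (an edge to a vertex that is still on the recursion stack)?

G→H

DFS from H (visiting neighbors in alphabetical order); mark gray on enter, black on exit:
H gray
  A gray
    C gray
    C black
  A black
  B gray
    B→A: A black — skip
    F gray
      F→C: C black — skip
    F black
    J gray
      G gray
        G→H: H is gray → back edge
First back edge: G → H.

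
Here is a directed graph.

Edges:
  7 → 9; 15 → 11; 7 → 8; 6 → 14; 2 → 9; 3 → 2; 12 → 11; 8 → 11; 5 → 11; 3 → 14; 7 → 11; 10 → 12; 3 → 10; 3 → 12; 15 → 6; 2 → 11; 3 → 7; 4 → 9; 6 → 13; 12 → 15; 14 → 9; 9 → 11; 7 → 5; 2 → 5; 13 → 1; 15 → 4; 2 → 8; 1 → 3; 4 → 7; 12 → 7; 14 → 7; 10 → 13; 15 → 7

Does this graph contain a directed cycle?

DFS with white/gray/black marking, starting from 3:
3 gray
  12 gray
    15 gray
      7 gray
        11 gray
        11 black
        8 gray
          8→11: 11 black — skip
        8 black
        9 gray
          9→11: 11 black — skip
        9 black
        5 gray
          5→11: 11 black — skip
        5 black
      7 black
      15→11: 11 black — skip
      6 gray
        13 gray
          1 gray
            1→3: 3 is gray → back edge
Back edge found, so a cycle exists: 3 → 12 → 15 → 6 → 13 → 1 → 3.

Yes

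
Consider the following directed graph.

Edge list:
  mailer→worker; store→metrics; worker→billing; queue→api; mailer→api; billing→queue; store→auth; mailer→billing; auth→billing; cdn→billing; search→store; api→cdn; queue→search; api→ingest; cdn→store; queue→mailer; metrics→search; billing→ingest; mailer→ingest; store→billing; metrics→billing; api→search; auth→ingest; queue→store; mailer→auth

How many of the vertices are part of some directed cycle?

A vertex is on a directed cycle iff it belongs to a strongly connected component of size ≥ 2 (or has a self-loop).
The vertices on cycles are {api, cdn, auth, queue, store, mailer, search, worker, billing, metrics} — 10 in total.

10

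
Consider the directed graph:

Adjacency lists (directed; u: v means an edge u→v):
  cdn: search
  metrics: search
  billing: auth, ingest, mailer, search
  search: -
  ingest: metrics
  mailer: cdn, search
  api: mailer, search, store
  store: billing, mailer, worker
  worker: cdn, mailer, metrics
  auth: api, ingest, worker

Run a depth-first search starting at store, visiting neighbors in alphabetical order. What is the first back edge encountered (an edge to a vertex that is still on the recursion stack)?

api→store

DFS from store (visiting neighbors in alphabetical order); mark gray on enter, black on exit:
store gray
  billing gray
    auth gray
      api gray
        mailer gray
          cdn gray
            search gray
            search black
          cdn black
          mailer→search: search black — skip
        mailer black
        api→search: search black — skip
        api→store: store is gray → back edge
First back edge: api → store.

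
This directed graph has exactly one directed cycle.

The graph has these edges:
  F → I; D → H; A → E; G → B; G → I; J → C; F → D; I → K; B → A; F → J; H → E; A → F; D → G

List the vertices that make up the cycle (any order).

DFS with gray/black marking from A:
A gray
  F gray
    I gray
      K gray
      K black
    I black
    D gray
      H gray
        E gray
        E black
      H black
      G gray
        B gray
          B→A: A is gray → back edge
Back edge closes the cycle A → F → D → G → B → A; its vertices are {A, B, D, F, G}.

A, B, D, F, G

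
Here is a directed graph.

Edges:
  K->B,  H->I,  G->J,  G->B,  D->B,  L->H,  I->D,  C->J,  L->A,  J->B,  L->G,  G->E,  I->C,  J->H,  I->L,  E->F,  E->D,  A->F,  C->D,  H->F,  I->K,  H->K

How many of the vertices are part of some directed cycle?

6

A vertex is on a directed cycle iff it belongs to a strongly connected component of size ≥ 2 (or has a self-loop).
The vertices on cycles are {C, G, H, I, J, L} — 6 in total.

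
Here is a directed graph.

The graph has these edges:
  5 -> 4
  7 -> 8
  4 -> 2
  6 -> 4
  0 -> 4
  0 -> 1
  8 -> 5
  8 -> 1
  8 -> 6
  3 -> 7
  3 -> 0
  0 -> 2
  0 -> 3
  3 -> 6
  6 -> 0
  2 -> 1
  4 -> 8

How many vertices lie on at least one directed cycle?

7

A vertex is on a directed cycle iff it belongs to a strongly connected component of size ≥ 2 (or has a self-loop).
The vertices on cycles are {0, 3, 4, 5, 6, 7, 8} — 7 in total.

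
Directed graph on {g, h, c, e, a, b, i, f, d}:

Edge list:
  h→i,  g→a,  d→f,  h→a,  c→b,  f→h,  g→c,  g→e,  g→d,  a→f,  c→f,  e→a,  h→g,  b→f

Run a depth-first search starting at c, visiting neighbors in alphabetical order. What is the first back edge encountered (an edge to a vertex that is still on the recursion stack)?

DFS from c (visiting neighbors in alphabetical order); mark gray on enter, black on exit:
c gray
  b gray
    f gray
      h gray
        a gray
          a→f: f is gray → back edge
First back edge: a → f.

a->f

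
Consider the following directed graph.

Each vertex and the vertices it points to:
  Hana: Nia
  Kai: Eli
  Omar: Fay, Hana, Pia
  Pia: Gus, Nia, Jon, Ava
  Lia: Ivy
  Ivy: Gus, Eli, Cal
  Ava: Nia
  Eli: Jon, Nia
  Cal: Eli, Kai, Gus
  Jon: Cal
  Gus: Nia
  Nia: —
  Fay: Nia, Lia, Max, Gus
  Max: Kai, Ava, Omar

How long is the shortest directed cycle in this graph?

For each vertex v, BFS finds the shortest path from v back to v.
The shortest such closed walk is Fay → Max → Omar → Fay, length 3.

3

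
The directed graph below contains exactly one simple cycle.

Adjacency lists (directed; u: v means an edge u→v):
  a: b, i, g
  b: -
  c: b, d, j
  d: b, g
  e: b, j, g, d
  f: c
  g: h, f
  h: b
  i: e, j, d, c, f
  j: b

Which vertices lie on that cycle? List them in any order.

DFS with gray/black marking from f:
f gray
  c gray
    b gray
    b black
    d gray
      d→b: b black — skip
      g gray
        h gray
          h→b: b black — skip
        h black
        g→f: f is gray → back edge
Back edge closes the cycle f → c → d → g → f; its vertices are {c, d, f, g}.

c, d, f, g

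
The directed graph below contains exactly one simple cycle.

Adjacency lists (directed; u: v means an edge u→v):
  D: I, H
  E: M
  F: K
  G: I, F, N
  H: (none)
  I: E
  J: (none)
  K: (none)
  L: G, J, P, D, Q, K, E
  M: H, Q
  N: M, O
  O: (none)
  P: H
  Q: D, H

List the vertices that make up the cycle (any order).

D, E, I, M, Q

DFS with gray/black marking from D:
D gray
  I gray
    E gray
      M gray
        H gray
        H black
        Q gray
          Q→D: D is gray → back edge
Back edge closes the cycle D → I → E → M → Q → D; its vertices are {D, E, I, M, Q}.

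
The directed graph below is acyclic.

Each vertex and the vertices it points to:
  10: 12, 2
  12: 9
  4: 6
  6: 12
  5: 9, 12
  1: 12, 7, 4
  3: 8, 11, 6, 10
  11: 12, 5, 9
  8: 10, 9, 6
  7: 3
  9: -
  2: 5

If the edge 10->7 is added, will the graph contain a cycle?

Yes

Adding 10→7 creates a cycle iff 7 can already reach 10.
Path from 7: 7 → 3 → 10.
So 7 → … → 10 → 7 is a cycle.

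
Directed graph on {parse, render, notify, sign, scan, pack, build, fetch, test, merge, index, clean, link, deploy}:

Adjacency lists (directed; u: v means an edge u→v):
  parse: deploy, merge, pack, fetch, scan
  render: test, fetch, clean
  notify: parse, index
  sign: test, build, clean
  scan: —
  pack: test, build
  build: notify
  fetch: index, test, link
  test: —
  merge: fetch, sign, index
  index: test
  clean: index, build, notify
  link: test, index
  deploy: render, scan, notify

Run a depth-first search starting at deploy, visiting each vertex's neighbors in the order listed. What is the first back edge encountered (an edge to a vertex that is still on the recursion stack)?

parse→deploy

DFS from deploy (visiting each vertex's neighbors in the order listed); mark gray on enter, black on exit:
deploy gray
  render gray
    test gray
    test black
    fetch gray
      index gray
        index→test: test black — skip
      index black
      fetch→test: test black — skip
      link gray
        link→test: test black — skip
        link→index: index black — skip
      link black
    fetch black
    clean gray
      clean→index: index black — skip
      build gray
        notify gray
          parse gray
            parse→deploy: deploy is gray → back edge
First back edge: parse → deploy.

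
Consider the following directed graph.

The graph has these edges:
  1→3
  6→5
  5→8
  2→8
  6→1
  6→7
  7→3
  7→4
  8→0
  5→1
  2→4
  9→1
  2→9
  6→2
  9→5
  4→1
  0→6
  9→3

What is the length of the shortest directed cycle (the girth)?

4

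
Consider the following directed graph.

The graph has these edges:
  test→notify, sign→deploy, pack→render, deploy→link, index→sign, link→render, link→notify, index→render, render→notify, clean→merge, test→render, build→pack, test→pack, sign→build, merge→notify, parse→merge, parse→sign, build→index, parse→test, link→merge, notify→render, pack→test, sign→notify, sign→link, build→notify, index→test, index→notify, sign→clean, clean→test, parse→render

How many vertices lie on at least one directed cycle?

A vertex is on a directed cycle iff it belongs to a strongly connected component of size ≥ 2 (or has a self-loop).
The vertices on cycles are {pack, sign, test, build, index, notify, render} — 7 in total.

7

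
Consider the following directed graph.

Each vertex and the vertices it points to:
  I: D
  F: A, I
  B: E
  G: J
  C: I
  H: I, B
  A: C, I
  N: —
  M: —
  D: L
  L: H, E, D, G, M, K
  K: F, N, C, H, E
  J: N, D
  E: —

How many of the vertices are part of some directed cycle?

10

A vertex is on a directed cycle iff it belongs to a strongly connected component of size ≥ 2 (or has a self-loop).
The vertices on cycles are {A, C, D, F, G, H, I, J, K, L} — 10 in total.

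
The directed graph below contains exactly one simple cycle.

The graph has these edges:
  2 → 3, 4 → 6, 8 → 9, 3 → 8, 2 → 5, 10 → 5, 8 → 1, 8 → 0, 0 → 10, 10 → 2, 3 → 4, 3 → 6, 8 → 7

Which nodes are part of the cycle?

0, 2, 3, 8, 10

DFS with gray/black marking from 3:
3 gray
  4 gray
    6 gray
    6 black
  4 black
  3→6: 6 black — skip
  8 gray
    9 gray
    9 black
    1 gray
    1 black
    0 gray
      10 gray
        5 gray
        5 black
        2 gray
          2→5: 5 black — skip
          2→3: 3 is gray → back edge
Back edge closes the cycle 3 → 8 → 0 → 10 → 2 → 3; its vertices are {0, 2, 3, 8, 10}.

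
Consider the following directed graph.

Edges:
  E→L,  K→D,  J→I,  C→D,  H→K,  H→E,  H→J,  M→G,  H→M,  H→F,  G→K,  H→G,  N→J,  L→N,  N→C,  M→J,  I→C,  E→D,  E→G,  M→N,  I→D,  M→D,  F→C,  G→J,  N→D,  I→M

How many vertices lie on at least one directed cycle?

A vertex is on a directed cycle iff it belongs to a strongly connected component of size ≥ 2 (or has a self-loop).
The vertices on cycles are {G, I, J, M, N} — 5 in total.

5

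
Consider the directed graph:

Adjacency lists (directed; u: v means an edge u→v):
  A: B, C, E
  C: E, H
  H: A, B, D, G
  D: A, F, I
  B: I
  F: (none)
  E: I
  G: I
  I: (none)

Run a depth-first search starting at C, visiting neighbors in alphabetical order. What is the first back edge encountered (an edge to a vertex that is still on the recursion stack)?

DFS from C (visiting neighbors in alphabetical order); mark gray on enter, black on exit:
C gray
  E gray
    I gray
    I black
  E black
  H gray
    A gray
      B gray
        B→I: I black — skip
      B black
      A→C: C is gray → back edge
First back edge: A → C.

A->C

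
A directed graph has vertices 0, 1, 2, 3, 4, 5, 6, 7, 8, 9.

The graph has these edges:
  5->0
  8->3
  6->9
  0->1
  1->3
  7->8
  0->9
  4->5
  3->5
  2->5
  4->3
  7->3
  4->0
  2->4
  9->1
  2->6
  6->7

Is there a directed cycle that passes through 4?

4 lies on a cycle iff there is a path from 4 back to itself.
Exploring from 4, it never reaches itself; equivalently, its strongly connected component is a singleton.

No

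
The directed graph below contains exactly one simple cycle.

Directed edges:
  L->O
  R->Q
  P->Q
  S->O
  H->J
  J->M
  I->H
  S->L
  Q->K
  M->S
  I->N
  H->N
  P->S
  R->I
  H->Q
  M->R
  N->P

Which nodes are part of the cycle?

H, I, J, M, R

DFS with gray/black marking from J:
J gray
  M gray
    S gray
      L gray
        O gray
        O black
      L black
      S→O: O black — skip
    S black
    R gray
      Q gray
        K gray
        K black
      Q black
      I gray
        H gray
          N gray
            P gray
              P→Q: Q black — skip
              P→S: S black — skip
            P black
          N black
          H→Q: Q black — skip
          H→J: J is gray → back edge
Back edge closes the cycle J → M → R → I → H → J; its vertices are {H, I, J, M, R}.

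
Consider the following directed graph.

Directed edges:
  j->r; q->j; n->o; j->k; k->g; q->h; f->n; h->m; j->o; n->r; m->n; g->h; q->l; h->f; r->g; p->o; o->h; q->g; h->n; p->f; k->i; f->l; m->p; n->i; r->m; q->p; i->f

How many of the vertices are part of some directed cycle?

9

A vertex is on a directed cycle iff it belongs to a strongly connected component of size ≥ 2 (or has a self-loop).
The vertices on cycles are {f, g, h, i, m, n, o, p, r} — 9 in total.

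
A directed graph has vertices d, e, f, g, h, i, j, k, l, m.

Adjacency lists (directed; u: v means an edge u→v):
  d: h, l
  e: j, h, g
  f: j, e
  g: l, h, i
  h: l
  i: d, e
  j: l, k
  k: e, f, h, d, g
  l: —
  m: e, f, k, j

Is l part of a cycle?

No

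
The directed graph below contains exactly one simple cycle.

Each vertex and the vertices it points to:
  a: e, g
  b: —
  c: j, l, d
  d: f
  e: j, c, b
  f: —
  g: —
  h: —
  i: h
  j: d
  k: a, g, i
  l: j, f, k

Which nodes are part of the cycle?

a, c, e, k, l

DFS with gray/black marking from k:
k gray
  a gray
    e gray
      j gray
        d gray
          f gray
          f black
        d black
      j black
      c gray
        c→j: j black — skip
        l gray
          l→j: j black — skip
          l→f: f black — skip
          l→k: k is gray → back edge
Back edge closes the cycle k → a → e → c → l → k; its vertices are {a, c, e, k, l}.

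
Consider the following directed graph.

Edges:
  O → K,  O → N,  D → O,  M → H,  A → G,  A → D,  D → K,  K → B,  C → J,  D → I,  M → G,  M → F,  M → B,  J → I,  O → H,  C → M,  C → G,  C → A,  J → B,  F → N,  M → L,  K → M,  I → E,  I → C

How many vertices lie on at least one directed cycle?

5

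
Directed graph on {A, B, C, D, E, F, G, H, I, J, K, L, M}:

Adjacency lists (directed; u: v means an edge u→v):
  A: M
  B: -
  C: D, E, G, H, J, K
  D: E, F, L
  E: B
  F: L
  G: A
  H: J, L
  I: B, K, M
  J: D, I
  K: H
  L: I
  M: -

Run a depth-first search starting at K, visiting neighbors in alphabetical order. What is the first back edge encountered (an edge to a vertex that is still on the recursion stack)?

DFS from K (visiting neighbors in alphabetical order); mark gray on enter, black on exit:
K gray
  H gray
    J gray
      D gray
        E gray
          B gray
          B black
        E black
        F gray
          L gray
            I gray
              I→B: B black — skip
              I→K: K is gray → back edge
First back edge: I → K.

I->K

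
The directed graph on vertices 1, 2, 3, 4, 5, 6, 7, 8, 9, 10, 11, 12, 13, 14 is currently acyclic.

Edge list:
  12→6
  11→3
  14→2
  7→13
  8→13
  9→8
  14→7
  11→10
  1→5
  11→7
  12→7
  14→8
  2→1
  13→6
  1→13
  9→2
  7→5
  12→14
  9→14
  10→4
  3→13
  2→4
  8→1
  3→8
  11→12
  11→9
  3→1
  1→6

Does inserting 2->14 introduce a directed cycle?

Yes

Adding 2→14 creates a cycle iff 14 can already reach 2.
Path from 14: 14 → 2.
So 14 → … → 2 → 14 is a cycle.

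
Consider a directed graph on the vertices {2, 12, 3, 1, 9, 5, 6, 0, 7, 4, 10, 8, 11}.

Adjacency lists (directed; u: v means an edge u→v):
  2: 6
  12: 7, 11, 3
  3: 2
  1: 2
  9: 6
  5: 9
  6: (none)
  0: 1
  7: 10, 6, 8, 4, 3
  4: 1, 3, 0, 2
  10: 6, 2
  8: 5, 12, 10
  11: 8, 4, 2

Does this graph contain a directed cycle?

Yes

DFS with white/gray/black marking, starting from 12:
12 gray
  7 gray
    10 gray
      6 gray
      6 black
      2 gray
        2→6: 6 black — skip
      2 black
    10 black
    7→6: 6 black — skip
    8 gray
      5 gray
        9 gray
          9→6: 6 black — skip
        9 black
      5 black
      8→12: 12 is gray → back edge
Back edge found, so a cycle exists: 12 → 7 → 8 → 12.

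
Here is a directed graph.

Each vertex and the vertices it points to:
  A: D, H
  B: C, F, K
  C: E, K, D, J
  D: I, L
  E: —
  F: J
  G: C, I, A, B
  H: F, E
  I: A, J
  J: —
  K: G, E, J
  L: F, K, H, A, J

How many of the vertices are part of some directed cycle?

A vertex is on a directed cycle iff it belongs to a strongly connected component of size ≥ 2 (or has a self-loop).
The vertices on cycles are {A, B, C, D, G, I, K, L} — 8 in total.

8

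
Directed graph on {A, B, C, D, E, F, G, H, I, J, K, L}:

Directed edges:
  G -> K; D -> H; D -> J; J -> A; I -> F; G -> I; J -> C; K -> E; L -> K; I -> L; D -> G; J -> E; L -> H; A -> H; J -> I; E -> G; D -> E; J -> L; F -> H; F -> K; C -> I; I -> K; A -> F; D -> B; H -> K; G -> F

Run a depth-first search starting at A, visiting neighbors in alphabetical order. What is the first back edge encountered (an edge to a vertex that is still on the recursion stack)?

DFS from A (visiting neighbors in alphabetical order); mark gray on enter, black on exit:
A gray
  F gray
    H gray
      K gray
        E gray
          G gray
            G→F: F is gray → back edge
First back edge: G → F.

G→F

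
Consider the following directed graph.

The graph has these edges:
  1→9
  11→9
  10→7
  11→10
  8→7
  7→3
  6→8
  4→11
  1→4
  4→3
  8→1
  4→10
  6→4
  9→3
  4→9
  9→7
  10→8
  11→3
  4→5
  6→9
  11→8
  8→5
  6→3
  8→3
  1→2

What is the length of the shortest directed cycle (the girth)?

4

For each vertex v, BFS finds the shortest path from v back to v.
The shortest such closed walk is 8 → 1 → 4 → 10 → 8, length 4.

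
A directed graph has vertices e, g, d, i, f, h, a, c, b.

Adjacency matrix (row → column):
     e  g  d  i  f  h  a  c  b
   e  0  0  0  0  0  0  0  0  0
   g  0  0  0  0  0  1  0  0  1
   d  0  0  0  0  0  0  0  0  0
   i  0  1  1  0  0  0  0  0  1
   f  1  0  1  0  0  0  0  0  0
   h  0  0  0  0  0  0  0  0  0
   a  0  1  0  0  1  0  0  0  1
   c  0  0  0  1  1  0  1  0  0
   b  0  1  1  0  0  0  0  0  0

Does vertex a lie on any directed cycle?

a lies on a cycle iff there is a path from a back to itself.
Exploring from a, it never reaches itself; equivalently, its strongly connected component is a singleton.

No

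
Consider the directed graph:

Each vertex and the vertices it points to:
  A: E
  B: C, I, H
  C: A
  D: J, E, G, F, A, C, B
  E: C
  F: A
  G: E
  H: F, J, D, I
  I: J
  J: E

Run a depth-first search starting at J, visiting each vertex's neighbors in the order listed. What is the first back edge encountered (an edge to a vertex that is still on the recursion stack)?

DFS from J (visiting each vertex's neighbors in the order listed); mark gray on enter, black on exit:
J gray
  E gray
    C gray
      A gray
        A→E: E is gray → back edge
First back edge: A → E.

A→E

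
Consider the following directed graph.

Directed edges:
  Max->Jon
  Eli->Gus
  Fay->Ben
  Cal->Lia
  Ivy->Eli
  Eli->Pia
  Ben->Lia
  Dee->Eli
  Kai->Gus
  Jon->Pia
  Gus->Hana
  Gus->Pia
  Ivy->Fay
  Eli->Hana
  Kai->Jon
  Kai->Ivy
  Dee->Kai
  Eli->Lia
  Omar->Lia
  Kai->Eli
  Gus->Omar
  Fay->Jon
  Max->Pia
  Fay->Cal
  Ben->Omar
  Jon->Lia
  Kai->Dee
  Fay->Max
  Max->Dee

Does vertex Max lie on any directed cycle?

Yes

Max is on a cycle iff Max can reach itself via ≥1 edge.
Max → Dee → Kai → Ivy → Fay → Max — yes.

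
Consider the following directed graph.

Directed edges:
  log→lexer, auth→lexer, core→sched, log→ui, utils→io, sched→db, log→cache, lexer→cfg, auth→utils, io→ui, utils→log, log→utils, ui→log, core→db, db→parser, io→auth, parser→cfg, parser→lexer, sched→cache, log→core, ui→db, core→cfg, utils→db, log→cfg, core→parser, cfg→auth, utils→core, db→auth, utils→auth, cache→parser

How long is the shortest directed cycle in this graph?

2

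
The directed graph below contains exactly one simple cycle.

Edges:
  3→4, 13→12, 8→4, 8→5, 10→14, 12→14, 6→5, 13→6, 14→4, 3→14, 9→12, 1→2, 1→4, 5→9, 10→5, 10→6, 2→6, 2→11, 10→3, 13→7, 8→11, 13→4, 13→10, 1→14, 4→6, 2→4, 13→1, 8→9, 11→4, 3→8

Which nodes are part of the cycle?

4, 5, 6, 9, 12, 14

DFS with gray/black marking from 9:
9 gray
  12 gray
    14 gray
      4 gray
        6 gray
          5 gray
            5→9: 9 is gray → back edge
Back edge closes the cycle 9 → 12 → 14 → 4 → 6 → 5 → 9; its vertices are {4, 5, 6, 9, 12, 14}.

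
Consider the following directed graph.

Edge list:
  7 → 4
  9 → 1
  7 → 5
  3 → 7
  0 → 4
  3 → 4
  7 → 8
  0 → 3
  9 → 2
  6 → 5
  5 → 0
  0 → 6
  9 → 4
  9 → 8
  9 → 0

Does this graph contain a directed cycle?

Yes

DFS with white/gray/black marking, starting from 9:
9 gray
  1 gray
  1 black
  8 gray
  8 black
  0 gray
    4 gray
    4 black
    6 gray
      5 gray
        5→0: 0 is gray → back edge
Back edge found, so a cycle exists: 0 → 6 → 5 → 0.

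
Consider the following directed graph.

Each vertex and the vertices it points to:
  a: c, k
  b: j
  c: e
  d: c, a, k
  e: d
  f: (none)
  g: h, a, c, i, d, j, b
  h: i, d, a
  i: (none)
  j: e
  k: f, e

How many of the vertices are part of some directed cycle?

5

A vertex is on a directed cycle iff it belongs to a strongly connected component of size ≥ 2 (or has a self-loop).
The vertices on cycles are {a, c, d, e, k} — 5 in total.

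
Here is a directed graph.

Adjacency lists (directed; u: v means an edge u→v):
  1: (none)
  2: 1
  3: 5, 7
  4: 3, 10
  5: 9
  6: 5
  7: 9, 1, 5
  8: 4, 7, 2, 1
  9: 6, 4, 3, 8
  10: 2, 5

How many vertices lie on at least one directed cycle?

A vertex is on a directed cycle iff it belongs to a strongly connected component of size ≥ 2 (or has a self-loop).
The vertices on cycles are {3, 4, 5, 6, 7, 8, 9, 10} — 8 in total.

8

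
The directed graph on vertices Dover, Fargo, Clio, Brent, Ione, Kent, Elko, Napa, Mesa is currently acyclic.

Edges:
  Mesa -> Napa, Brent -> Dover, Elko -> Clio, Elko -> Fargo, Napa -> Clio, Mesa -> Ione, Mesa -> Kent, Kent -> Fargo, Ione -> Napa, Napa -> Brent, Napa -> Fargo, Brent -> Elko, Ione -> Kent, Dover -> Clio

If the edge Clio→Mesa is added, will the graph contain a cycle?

Yes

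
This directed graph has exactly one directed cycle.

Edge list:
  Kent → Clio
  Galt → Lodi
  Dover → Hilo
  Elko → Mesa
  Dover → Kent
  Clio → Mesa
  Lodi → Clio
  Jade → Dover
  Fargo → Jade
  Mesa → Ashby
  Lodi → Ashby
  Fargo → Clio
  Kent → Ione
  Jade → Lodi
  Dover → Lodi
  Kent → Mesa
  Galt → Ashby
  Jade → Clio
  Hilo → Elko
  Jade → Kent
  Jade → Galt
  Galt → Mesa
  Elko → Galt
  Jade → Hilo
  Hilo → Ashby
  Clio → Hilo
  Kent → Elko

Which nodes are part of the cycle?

DFS with gray/black marking from Clio:
Clio gray
  Mesa gray
    Ashby gray
    Ashby black
  Mesa black
  Hilo gray
    Elko gray
      Galt gray
        Galt→Ashby: Ashby black — skip
        Lodi gray
          Lodi→Clio: Clio is gray → back edge
Back edge closes the cycle Clio → Hilo → Elko → Galt → Lodi → Clio; its vertices are {Clio, Elko, Galt, Hilo, Lodi}.

Clio, Elko, Galt, Hilo, Lodi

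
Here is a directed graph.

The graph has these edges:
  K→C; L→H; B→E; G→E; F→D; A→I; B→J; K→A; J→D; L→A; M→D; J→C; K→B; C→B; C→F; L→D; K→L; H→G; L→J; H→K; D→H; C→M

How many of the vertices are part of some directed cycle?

A vertex is on a directed cycle iff it belongs to a strongly connected component of size ≥ 2 (or has a self-loop).
The vertices on cycles are {B, C, D, F, H, J, K, L, M} — 9 in total.

9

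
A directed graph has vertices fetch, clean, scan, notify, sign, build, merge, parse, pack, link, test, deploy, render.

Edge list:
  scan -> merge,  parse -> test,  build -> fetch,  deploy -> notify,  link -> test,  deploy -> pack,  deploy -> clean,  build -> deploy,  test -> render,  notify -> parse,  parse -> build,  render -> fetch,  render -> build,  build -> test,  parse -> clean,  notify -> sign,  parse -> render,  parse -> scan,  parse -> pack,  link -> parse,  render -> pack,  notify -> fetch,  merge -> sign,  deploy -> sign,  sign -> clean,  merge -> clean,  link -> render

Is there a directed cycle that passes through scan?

No

scan lies on a cycle iff there is a path from scan back to itself.
Exploring from scan, it never reaches itself; equivalently, its strongly connected component is a singleton.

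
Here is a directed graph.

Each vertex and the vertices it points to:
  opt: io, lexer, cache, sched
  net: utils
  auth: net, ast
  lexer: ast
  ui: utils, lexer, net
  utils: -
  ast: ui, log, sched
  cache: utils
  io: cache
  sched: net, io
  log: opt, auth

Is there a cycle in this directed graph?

Yes

DFS with white/gray/black marking, starting from net:
net gray
  utils gray
  utils black
net black
opt gray
  io gray
    cache gray
      cache→utils: utils black — skip
    cache black
  io black
  lexer gray
    ast gray
      ui gray
        ui→utils: utils black — skip
        ui→lexer: lexer is gray → back edge
Back edge found, so a cycle exists: lexer → ast → ui → lexer.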